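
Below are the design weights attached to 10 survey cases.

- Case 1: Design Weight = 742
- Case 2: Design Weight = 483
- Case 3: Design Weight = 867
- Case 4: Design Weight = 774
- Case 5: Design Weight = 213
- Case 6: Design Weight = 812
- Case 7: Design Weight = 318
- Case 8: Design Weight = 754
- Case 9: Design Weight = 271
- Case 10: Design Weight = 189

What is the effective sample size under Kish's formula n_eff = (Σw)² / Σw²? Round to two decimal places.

8.13

Σ wᵢ = 742 + 483 + 867 + 774 + 213 + 812 + 318 + 754 + 271 + 189 = 5423
Σ wᵢ² = 550564 + 233289 + 751689 + 599076 + 45369 + 659344 + 101124 + 568516 + 73441 + 35721 = 3618133
n_eff = 5423² / 3618133 = 29408929 / 3618133 = 8.1282056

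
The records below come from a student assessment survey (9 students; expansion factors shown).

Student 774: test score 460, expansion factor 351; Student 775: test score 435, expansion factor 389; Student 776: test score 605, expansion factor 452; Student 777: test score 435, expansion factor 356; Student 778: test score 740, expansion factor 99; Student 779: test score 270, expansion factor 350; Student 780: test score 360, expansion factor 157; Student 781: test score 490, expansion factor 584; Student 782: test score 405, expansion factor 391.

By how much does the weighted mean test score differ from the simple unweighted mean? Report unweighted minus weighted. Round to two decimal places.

10.36

Unweighted sum = 4200
Unweighted mean = 4200 / 9 = 466.66667
Weighted sum = 460×351 + 435×389 + 605×452 + 435×356 + 740×99 + 270×350 + 360×157 + 490×584 + 405×391
  = 161460 + 169215 + 273460 + 154860 + 73260 + 94500 + 56520 + 286160 + 158355 = 1427790
Sum of weights = 351 + 389 + 452 + 356 + 99 + 350 + 157 + 584 + 391 = 3129
Weighted mean = 1427790 / 3129 = 456.30872
Difference (unweighted minus weighted) = 10.357942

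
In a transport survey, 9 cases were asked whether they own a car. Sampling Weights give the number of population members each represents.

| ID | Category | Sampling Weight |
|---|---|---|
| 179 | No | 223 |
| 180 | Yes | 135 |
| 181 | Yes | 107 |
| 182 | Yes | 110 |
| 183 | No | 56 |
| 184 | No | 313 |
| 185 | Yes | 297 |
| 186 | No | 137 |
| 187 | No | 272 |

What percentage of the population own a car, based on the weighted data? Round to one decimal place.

39.3

Sum of weights for 'Yes' = 135 + 107 + 110 + 297 = 649
Total weight = 223 + 135 + 107 + 110 + 56 + 313 + 297 + 137 + 272 = 1650
Weighted proportion = 649 / 1650 = 0.39333333 → 39.333333%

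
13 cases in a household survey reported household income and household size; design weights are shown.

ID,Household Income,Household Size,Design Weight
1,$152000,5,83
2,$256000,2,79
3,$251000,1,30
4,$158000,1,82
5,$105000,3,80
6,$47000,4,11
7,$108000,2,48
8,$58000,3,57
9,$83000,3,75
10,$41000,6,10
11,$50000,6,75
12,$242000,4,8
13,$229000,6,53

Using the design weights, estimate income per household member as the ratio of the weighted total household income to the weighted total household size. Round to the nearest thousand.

41000

Σ wᵢ·y = 95191000
Σ wᵢ·x = 2321
Ratio = 95191000 / 2321 = 41012.925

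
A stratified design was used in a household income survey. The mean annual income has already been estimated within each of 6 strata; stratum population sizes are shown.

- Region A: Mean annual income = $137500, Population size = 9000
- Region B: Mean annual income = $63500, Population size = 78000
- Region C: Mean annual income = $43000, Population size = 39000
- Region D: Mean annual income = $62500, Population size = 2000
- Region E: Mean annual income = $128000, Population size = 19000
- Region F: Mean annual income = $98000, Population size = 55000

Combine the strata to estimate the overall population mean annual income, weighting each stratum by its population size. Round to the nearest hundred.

78300

Σ Nₕ·x̄ₕ = 137500×9000 + 63500×78000 + 43000×39000 + 62500×2000 + 128000×19000 + 98000×55000
  = 15814500000
Σ Nₕ = 9000 + 78000 + 39000 + 2000 + 19000 + 55000 = 202000
Overall mean = 15814500000 / 202000 = 78289.604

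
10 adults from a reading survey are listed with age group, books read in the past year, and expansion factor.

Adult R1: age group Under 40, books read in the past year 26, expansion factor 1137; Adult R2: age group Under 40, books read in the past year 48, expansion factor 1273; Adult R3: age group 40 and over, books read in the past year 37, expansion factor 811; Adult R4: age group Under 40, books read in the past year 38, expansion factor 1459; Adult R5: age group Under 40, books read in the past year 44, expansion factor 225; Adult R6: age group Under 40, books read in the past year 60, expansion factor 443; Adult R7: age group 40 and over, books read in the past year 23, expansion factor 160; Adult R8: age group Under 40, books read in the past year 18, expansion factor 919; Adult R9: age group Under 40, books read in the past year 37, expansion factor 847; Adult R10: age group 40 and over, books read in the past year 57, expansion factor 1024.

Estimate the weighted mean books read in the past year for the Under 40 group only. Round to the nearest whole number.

37

Under 40 rows: R1, R2, R4, R5, R6, R8, R9
Weighted sum = 230469
Sum of weights = 1137 + 1273 + 1459 + 225 + 443 + 919 + 847 = 6303
Weighted mean = 230469 / 6303 = 36.564969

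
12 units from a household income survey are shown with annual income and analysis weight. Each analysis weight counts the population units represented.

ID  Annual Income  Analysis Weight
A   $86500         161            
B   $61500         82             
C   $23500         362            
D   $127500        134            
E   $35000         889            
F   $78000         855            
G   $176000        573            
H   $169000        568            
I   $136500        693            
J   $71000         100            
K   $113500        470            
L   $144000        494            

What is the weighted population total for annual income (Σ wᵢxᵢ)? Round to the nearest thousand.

Weighted total = 86500×161 + 61500×82 + 23500×362 + 127500×134 + 35000×889 + 78000×855 + 176000×573 + 169000×568 + 136500×693 + 71000×100 + 113500×470 + 144000×494
  = 13926500 + 5043000 + 8507000 + 17085000 + 31115000 + 66690000 + 100848000 + 95992000 + 94594500 + 7100000 + 53345000 + 71136000 = 565382000

565382000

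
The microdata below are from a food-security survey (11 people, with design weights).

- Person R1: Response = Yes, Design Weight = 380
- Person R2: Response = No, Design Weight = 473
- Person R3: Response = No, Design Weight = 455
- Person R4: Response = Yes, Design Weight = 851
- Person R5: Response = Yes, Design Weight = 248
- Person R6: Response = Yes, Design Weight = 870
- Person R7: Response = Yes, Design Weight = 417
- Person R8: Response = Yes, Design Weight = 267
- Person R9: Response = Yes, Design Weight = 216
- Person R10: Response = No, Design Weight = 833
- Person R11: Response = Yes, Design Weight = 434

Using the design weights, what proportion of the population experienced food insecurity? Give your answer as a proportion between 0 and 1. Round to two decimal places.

0.68

Sum of weights for 'Yes' = 380 + 851 + 248 + 870 + 417 + 267 + 216 + 434 = 3683
Total weight = 380 + 473 + 455 + 851 + 248 + 870 + 417 + 267 + 216 + 833 + 434 = 5444
Weighted proportion = 3683 / 5444 = 0.67652461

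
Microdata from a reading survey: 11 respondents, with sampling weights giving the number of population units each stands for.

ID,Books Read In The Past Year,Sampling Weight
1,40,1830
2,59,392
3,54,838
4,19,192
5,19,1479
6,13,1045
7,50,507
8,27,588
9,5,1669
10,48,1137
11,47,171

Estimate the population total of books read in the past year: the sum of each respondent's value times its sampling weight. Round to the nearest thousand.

299000

Weighted total = 40×1830 + 59×392 + 54×838 + 19×192 + 19×1479 + 13×1045 + 50×507 + 27×588 + 5×1669 + 48×1137 + 47×171
  = 73200 + 23128 + 45252 + 3648 + 28101 + 13585 + 25350 + 15876 + 8345 + 54576 + 8037 = 299098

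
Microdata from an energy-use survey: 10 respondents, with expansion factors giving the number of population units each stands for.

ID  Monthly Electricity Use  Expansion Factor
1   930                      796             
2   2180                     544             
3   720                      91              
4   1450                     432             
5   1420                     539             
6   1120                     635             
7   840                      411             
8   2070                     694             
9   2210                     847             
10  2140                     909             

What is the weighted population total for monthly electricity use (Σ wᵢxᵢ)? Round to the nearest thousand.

Weighted total = 930×796 + 2180×544 + 720×91 + 1450×432 + 1420×539 + 1120×635 + 840×411 + 2070×694 + 2210×847 + 2140×909
  = 740280 + 1185920 + 65520 + 626400 + 765380 + 711200 + 345240 + 1436580 + 1871870 + 1945260 = 9693650

9694000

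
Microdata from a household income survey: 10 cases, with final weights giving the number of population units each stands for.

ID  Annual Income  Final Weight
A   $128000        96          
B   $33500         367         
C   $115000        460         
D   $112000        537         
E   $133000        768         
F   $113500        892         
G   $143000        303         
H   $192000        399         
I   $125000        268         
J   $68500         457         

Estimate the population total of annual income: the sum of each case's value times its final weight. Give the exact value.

Weighted total = 128000×96 + 33500×367 + 115000×460 + 112000×537 + 133000×768 + 113500×892 + 143000×303 + 192000×399 + 125000×268 + 68500×457
  = 12288000 + 12294500 + 52900000 + 60144000 + 102144000 + 101242000 + 43329000 + 76608000 + 33500000 + 31304500 = 525754000

525754000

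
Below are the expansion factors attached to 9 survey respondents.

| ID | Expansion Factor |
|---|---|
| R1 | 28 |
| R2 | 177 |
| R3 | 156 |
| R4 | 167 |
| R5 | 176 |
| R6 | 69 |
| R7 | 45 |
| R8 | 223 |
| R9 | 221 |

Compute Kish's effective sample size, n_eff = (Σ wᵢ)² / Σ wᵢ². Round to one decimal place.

7.2

Σ wᵢ = 1262
Σ wᵢ² = 784 + 31329 + 24336 + 27889 + 30976 + 4761 + 2025 + 49729 + 48841 = 220670
n_eff = 1262² / 220670 = 1592644 / 220670 = 7.2173109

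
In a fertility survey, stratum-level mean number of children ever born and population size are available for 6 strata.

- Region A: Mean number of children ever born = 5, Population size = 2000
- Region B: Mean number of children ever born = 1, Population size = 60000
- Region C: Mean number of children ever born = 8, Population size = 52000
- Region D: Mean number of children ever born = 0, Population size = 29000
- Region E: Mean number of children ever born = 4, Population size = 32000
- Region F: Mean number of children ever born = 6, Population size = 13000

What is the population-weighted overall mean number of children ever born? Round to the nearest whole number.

4

Σ Nₕ·x̄ₕ = 5×2000 + 1×60000 + 8×52000 + 0×29000 + 4×32000 + 6×13000
  = 10000 + 60000 + 416000 + 0 + 128000 + 78000 = 692000
Σ Nₕ = 2000 + 60000 + 52000 + 29000 + 32000 + 13000 = 188000
Overall mean = 692000 / 188000 = 3.6808511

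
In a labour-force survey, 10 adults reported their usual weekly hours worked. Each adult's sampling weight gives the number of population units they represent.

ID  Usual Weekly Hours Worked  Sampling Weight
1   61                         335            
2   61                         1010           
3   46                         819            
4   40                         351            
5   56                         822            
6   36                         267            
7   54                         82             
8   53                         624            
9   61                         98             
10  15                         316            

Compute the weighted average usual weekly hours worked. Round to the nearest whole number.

Weighted sum = 61×335 + 61×1010 + 46×819 + 40×351 + 56×822 + 36×267 + 54×82 + 53×624 + 61×98 + 15×316
  = 20435 + 61610 + 37674 + 14040 + 46032 + 9612 + 4428 + 33072 + 5978 + 4740 = 237621
Sum of weights = 335 + 1010 + 819 + 351 + 822 + 267 + 82 + 624 + 98 + 316 = 4724
Weighted mean = 237621 / 4724 = 50.300804

50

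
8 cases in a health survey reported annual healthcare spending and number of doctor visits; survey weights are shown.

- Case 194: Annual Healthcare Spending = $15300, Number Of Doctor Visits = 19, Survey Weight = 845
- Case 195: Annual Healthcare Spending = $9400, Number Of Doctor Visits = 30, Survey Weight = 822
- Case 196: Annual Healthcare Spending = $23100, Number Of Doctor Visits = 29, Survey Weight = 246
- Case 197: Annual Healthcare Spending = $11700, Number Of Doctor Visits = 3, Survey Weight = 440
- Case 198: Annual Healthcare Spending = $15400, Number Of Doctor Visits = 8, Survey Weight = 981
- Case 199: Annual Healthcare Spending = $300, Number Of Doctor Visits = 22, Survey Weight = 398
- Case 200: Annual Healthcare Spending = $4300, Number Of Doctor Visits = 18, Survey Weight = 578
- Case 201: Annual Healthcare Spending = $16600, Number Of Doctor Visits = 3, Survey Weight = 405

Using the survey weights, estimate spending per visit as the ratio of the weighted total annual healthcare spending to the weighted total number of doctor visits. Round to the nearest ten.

720

Σ wᵢ·y = 55921100
Σ wᵢ·x = 19×845 + 30×822 + 29×246 + 3×440 + 8×981 + 22×398 + 18×578 + 3×405
  = 16055 + 24660 + 7134 + 1320 + 7848 + 8756 + 10404 + 1215 = 77392
Ratio = 55921100 / 77392 = 722.56952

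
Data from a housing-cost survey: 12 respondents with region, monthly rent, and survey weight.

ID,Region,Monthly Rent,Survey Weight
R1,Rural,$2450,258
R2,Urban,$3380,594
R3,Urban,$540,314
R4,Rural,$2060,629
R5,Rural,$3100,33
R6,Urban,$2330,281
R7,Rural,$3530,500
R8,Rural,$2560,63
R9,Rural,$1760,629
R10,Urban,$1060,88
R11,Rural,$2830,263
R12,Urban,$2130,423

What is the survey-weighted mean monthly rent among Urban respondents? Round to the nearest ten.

2250

Urban rows: R2, R3, R6, R10, R12
Weighted sum = 3380×594 + 540×314 + 2330×281 + 1060×88 + 2130×423
  = 2007720 + 169560 + 654730 + 93280 + 900990 = 3826280
Sum of weights = 1700
Weighted mean = 3826280 / 1700 = 2250.7529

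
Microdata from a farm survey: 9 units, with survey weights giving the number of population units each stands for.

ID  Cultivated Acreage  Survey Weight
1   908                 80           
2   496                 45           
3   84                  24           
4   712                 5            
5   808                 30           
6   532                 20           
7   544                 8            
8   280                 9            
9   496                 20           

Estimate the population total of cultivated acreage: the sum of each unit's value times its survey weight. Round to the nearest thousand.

Weighted total = 908×80 + 496×45 + 84×24 + 712×5 + 808×30 + 532×20 + 544×8 + 280×9 + 496×20
  = 72640 + 22320 + 2016 + 3560 + 24240 + 10640 + 4352 + 2520 + 9920 = 152208

152000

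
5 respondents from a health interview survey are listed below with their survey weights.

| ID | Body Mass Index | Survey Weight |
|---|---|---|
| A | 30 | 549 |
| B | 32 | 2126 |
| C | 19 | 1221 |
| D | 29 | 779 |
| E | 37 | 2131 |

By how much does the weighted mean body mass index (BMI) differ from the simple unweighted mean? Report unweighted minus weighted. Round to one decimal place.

-1.3

Unweighted sum = 30 + 32 + 19 + 29 + 37 = 147
Unweighted mean = 147 / 5 = 29.4
Weighted sum = 209139
Sum of weights = 549 + 2126 + 1221 + 779 + 2131 = 6806
Weighted mean = 209139 / 6806 = 30.728622
Difference (unweighted minus weighted) = -1.3286218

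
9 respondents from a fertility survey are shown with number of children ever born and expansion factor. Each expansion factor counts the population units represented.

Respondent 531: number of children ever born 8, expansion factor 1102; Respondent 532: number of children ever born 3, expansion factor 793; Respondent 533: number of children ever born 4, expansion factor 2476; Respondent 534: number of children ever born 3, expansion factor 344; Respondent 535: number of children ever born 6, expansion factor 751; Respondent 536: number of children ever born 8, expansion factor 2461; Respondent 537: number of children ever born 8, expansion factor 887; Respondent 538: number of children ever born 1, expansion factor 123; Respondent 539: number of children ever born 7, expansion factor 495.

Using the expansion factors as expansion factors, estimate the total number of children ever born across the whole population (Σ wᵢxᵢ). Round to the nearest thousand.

57000

Weighted total = 8×1102 + 3×793 + 4×2476 + 3×344 + 6×751 + 8×2461 + 8×887 + 1×123 + 7×495
  = 57009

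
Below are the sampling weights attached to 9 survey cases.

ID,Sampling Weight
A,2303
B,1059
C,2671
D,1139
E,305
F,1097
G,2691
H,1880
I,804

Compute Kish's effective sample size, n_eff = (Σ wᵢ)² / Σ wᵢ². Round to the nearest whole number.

7

Σ wᵢ = 2303 + 1059 + 2671 + 1139 + 305 + 1097 + 2691 + 1880 + 804 = 13949
Σ wᵢ² = 5303809 + 1121481 + 7134241 + 1297321 + 93025 + 1203409 + 7241481 + 3534400 + 646416 = 27575583
n_eff = 13949² / 27575583 = 194574601 / 27575583 = 7.0560467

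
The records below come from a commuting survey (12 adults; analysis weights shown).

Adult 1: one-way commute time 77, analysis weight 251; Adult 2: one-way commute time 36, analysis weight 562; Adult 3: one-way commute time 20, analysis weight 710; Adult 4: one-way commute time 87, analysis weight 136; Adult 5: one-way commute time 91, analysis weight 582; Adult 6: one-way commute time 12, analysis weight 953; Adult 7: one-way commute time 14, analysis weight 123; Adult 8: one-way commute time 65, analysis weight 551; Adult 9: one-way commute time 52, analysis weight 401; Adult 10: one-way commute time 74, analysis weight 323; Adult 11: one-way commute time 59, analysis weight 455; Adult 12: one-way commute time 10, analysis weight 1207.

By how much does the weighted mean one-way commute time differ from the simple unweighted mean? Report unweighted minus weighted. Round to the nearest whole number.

Unweighted sum = 77 + 36 + 20 + 87 + 91 + 12 + 14 + 65 + 52 + 74 + 59 + 10 = 597
Unweighted mean = 597 / 12 = 49.75
Weighted sum = 77×251 + 36×562 + 20×710 + 87×136 + 91×582 + 12×953 + 14×123 + 65×551 + 52×401 + 74×323 + 59×455 + 10×1207
  = 19327 + 20232 + 14200 + 11832 + 52962 + 11436 + 1722 + 35815 + 20852 + 23902 + 26845 + 12070 = 251195
Sum of weights = 251 + 562 + 710 + 136 + 582 + 953 + 123 + 551 + 401 + 323 + 455 + 1207 = 6254
Weighted mean = 251195 / 6254 = 40.165494
Difference (unweighted minus weighted) = 9.5845059

10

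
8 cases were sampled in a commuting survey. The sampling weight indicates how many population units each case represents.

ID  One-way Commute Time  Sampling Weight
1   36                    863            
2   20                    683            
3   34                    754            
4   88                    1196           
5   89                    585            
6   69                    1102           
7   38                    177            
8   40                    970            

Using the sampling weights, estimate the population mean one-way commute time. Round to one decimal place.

Weighted sum = 36×863 + 20×683 + 34×754 + 88×1196 + 89×585 + 69×1102 + 38×177 + 40×970
  = 31068 + 13660 + 25636 + 105248 + 52065 + 76038 + 6726 + 38800 = 349241
Sum of weights = 863 + 683 + 754 + 1196 + 585 + 1102 + 177 + 970 = 6330
Weighted mean = 349241 / 6330 = 55.172354

55.2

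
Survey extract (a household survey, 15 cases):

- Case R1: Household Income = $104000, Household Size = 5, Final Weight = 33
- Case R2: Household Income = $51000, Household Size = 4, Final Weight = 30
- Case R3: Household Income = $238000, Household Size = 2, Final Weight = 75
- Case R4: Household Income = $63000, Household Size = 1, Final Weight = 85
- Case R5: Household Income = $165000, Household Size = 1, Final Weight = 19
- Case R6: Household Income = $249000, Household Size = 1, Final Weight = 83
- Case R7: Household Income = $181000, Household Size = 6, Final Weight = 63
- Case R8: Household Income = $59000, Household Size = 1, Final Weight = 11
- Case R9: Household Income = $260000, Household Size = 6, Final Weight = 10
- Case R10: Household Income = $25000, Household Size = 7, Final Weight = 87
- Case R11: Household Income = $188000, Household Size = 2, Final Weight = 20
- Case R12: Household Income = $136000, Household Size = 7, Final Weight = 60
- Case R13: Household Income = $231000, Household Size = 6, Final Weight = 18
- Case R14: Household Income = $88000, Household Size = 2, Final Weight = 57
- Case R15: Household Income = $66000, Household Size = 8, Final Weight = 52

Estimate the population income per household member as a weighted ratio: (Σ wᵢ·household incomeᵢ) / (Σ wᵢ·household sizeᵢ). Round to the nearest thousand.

Σ wᵢ·y = 93322000
Σ wᵢ·x = 2778
Ratio = 93322000 / 2778 = 33593.233

34000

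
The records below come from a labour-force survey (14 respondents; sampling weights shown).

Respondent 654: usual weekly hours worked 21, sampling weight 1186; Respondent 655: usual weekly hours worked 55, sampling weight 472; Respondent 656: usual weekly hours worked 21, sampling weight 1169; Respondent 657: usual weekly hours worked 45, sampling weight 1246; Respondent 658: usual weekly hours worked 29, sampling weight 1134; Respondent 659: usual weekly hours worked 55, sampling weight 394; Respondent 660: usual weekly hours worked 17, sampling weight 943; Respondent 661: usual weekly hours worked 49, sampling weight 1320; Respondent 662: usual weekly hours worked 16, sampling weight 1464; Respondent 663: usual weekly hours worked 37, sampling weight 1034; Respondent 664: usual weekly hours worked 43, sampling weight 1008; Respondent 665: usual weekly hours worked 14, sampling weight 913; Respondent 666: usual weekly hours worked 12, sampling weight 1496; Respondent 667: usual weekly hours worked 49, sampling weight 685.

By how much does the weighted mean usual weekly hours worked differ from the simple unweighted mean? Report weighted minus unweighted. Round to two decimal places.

Unweighted sum = 463
Unweighted mean = 463 / 14 = 33.071429
Weighted sum = 436077
Sum of weights = 14464
Weighted mean = 436077 / 14464 = 30.149129
Difference (weighted minus unweighted) = -2.9222997

-2.92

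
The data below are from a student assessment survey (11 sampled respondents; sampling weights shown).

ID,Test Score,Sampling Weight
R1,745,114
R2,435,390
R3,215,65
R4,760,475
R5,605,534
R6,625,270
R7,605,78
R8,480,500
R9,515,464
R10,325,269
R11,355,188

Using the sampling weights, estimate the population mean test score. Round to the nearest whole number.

538

Weighted sum = 745×114 + 435×390 + 215×65 + 760×475 + 605×534 + 625×270 + 605×78 + 480×500 + 515×464 + 325×269 + 355×188
  = 84930 + 169650 + 13975 + 361000 + 323070 + 168750 + 47190 + 240000 + 238960 + 87425 + 66740 = 1801690
Sum of weights = 114 + 390 + 65 + 475 + 534 + 270 + 78 + 500 + 464 + 269 + 188 = 3347
Weighted mean = 1801690 / 3347 = 538.29997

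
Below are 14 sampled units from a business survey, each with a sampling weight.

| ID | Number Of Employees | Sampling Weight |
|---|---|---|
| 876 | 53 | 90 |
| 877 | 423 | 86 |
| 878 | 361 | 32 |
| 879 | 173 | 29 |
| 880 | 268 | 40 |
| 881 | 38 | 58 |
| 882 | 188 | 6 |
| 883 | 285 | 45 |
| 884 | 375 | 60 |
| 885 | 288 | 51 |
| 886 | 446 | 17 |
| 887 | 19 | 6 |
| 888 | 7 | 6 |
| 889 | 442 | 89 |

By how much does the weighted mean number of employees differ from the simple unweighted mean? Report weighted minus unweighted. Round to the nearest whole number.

Unweighted sum = 3366
Unweighted mean = 3366 / 14 = 240.42857
Weighted sum = 168858
Sum of weights = 615
Weighted mean = 168858 / 615 = 274.56585
Difference (weighted minus unweighted) = 34.137282

34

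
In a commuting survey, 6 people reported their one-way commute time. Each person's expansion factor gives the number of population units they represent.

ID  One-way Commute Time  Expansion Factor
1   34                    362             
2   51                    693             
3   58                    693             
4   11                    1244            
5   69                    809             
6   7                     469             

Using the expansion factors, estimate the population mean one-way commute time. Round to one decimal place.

37.6

Weighted sum = 34×362 + 51×693 + 58×693 + 11×1244 + 69×809 + 7×469
  = 160633
Sum of weights = 362 + 693 + 693 + 1244 + 809 + 469 = 4270
Weighted mean = 160633 / 4270 = 37.61897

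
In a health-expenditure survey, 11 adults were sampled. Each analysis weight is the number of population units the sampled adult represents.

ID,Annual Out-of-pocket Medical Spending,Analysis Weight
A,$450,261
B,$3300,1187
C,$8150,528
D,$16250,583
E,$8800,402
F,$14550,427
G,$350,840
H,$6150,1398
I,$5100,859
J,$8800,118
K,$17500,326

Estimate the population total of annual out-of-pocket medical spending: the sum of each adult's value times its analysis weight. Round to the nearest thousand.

Weighted total = 450×261 + 3300×1187 + 8150×528 + 16250×583 + 8800×402 + 14550×427 + 350×840 + 6150×1398 + 5100×859 + 8800×118 + 17500×326
  = 117450 + 3917100 + 4303200 + 9473750 + 3537600 + 6212850 + 294000 + 8597700 + 4380900 + 1038400 + 5705000 = 47577950

47578000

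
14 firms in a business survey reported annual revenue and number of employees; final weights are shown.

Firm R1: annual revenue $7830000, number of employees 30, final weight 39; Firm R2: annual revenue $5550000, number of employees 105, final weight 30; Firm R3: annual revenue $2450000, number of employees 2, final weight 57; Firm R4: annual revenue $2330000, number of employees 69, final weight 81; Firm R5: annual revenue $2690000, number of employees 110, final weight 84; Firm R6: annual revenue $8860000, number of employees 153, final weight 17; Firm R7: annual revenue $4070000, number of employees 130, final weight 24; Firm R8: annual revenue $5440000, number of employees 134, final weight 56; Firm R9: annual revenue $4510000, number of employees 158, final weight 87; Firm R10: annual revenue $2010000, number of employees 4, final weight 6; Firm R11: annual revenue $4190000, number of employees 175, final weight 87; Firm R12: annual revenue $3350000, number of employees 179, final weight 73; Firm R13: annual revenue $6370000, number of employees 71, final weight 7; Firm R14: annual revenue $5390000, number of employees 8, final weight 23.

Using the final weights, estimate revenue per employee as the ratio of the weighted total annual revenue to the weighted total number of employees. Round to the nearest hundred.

36700

Σ wᵢ·y = 2761220000
Σ wᵢ·x = 75231
Ratio = 2761220000 / 75231 = 36703.221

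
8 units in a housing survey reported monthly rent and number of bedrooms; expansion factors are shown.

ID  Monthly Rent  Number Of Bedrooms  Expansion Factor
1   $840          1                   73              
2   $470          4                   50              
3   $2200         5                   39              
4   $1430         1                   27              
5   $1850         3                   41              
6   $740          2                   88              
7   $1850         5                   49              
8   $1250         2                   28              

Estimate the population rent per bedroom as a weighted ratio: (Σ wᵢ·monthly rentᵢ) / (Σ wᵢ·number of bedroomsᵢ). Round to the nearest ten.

430

Σ wᵢ·y = 840×73 + 470×50 + 2200×39 + 1430×27 + 1850×41 + 740×88 + 1850×49 + 1250×28
  = 475850
Σ wᵢ·x = 1×73 + 4×50 + 5×39 + 1×27 + 3×41 + 2×88 + 5×49 + 2×28
  = 73 + 200 + 195 + 27 + 123 + 176 + 245 + 56 = 1095
Ratio = 475850 / 1095 = 434.56621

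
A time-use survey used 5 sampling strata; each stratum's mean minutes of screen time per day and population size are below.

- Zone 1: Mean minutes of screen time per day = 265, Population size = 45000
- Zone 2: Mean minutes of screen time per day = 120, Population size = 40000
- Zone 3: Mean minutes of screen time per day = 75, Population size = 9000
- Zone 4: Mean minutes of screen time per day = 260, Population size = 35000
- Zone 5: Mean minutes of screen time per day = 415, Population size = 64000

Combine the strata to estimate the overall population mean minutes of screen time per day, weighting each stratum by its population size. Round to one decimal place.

274.9

Σ Nₕ·x̄ₕ = 265×45000 + 120×40000 + 75×9000 + 260×35000 + 415×64000
  = 53060000
Σ Nₕ = 45000 + 40000 + 9000 + 35000 + 64000 = 193000
Overall mean = 53060000 / 193000 = 274.92228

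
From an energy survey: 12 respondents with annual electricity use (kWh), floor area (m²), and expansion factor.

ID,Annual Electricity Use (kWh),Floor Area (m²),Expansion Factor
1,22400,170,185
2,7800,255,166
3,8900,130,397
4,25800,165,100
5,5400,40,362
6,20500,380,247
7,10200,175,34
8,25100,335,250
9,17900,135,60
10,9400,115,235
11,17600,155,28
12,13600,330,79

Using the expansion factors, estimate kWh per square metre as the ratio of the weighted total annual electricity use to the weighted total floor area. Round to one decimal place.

74.1

Σ wᵢ·y = 22400×185 + 7800×166 + 8900×397 + 25800×100 + 5400×362 + 20500×247 + 10200×34 + 25100×250 + 17900×60 + 9400×235 + 17600×28 + 13600×79
  = 30042400
Σ wᵢ·x = 170×185 + 255×166 + 130×397 + 165×100 + 40×362 + 380×247 + 175×34 + 335×250 + 135×60 + 115×235 + 155×28 + 330×79
  = 31450 + 42330 + 51610 + 16500 + 14480 + 93860 + 5950 + 83750 + 8100 + 27025 + 4340 + 26070 = 405465
Ratio = 30042400 / 405465 = 74.093695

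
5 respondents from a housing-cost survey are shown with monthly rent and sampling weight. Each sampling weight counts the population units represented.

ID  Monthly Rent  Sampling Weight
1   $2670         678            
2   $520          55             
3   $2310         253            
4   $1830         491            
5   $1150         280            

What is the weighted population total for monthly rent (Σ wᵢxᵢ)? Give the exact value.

3643820

Weighted total = 2670×678 + 520×55 + 2310×253 + 1830×491 + 1150×280
  = 1810260 + 28600 + 584430 + 898530 + 322000 = 3643820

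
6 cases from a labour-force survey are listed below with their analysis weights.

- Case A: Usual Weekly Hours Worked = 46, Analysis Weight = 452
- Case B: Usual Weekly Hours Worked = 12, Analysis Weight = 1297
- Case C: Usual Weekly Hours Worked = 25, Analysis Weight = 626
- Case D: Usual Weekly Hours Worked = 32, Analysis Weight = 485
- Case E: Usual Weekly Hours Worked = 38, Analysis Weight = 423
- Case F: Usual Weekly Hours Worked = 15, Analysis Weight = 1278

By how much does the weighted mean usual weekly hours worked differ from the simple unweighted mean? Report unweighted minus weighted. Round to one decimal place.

Unweighted sum = 46 + 12 + 25 + 32 + 38 + 15 = 168
Unweighted mean = 168 / 6 = 28
Weighted sum = 46×452 + 12×1297 + 25×626 + 32×485 + 38×423 + 15×1278
  = 102770
Sum of weights = 452 + 1297 + 626 + 485 + 423 + 1278 = 4561
Weighted mean = 102770 / 4561 = 22.532339
Difference (unweighted minus weighted) = 5.4676606

5.5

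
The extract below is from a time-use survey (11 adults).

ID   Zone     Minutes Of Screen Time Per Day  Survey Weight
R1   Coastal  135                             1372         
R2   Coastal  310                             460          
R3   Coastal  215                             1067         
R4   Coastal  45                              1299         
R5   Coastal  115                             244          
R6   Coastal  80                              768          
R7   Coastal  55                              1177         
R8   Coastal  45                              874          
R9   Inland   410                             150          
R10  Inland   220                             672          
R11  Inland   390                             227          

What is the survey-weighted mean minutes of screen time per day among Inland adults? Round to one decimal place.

284.0

Inland rows: R9, R10, R11
Weighted sum = 410×150 + 220×672 + 390×227
  = 297870
Sum of weights = 150 + 672 + 227 = 1049
Weighted mean = 297870 / 1049 = 283.95615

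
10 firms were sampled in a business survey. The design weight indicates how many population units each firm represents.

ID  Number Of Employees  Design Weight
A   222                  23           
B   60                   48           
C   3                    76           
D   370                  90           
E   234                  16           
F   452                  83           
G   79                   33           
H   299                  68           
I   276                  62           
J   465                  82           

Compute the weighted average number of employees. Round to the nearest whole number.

Weighted sum = 222×23 + 60×48 + 3×76 + 370×90 + 234×16 + 452×83 + 79×33 + 299×68 + 276×62 + 465×82
  = 160955
Sum of weights = 23 + 48 + 76 + 90 + 16 + 83 + 33 + 68 + 62 + 82 = 581
Weighted mean = 160955 / 581 = 277.03098

277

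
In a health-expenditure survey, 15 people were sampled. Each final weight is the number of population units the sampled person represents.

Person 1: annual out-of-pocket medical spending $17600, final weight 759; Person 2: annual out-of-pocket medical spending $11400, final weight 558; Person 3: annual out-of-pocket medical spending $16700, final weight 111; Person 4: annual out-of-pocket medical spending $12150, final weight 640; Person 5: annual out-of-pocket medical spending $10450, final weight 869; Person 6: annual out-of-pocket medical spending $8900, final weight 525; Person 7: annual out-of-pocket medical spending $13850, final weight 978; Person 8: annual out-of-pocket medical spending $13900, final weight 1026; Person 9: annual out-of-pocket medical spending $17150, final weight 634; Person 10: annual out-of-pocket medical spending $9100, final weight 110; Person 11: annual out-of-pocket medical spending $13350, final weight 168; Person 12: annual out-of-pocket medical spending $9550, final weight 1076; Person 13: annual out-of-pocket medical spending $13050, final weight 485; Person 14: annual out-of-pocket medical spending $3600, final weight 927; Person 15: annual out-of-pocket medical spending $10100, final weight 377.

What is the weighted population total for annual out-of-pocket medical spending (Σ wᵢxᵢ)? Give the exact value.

108776400

Weighted total = 108776400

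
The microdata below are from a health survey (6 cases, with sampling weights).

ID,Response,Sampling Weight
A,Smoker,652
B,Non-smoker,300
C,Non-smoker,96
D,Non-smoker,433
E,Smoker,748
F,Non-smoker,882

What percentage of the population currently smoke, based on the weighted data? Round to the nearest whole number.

45

Sum of weights for 'Smoker' = 652 + 748 = 1400
Total weight = 652 + 300 + 96 + 433 + 748 + 882 = 3111
Weighted proportion = 1400 / 3111 = 0.45001607 → 45.001607%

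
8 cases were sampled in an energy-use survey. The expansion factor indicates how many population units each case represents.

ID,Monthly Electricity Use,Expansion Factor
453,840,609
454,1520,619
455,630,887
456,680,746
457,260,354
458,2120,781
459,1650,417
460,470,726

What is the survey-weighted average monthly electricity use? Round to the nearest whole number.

1030

Weighted sum = 840×609 + 1520×619 + 630×887 + 680×746 + 260×354 + 2120×781 + 1650×417 + 470×726
  = 511560 + 940880 + 558810 + 507280 + 92040 + 1655720 + 688050 + 341220 = 5295560
Sum of weights = 5139
Weighted mean = 5295560 / 5139 = 1030.4651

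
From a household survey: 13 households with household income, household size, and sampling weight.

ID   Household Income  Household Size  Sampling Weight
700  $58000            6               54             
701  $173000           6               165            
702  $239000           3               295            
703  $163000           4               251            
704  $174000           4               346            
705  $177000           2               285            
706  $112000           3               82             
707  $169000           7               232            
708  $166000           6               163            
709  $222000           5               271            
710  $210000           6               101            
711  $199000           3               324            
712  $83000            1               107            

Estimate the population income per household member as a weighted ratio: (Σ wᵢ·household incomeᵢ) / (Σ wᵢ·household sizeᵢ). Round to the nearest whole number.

43814

Σ wᵢ·y = 483923000
Σ wᵢ·x = 11045
Ratio = 483923000 / 11045 = 43813.762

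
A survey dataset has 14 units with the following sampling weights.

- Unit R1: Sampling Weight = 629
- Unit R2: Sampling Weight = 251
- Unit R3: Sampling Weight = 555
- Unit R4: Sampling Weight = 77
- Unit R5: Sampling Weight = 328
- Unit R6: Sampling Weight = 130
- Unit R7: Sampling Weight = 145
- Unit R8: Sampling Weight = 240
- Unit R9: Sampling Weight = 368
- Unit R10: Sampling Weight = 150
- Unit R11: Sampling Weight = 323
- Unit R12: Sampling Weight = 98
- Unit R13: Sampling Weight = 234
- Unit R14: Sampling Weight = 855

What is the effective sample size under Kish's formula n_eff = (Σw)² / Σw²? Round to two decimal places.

Σ wᵢ = 4383
Σ wᵢ² = 2033343
n_eff = 4383² / 2033343 = 19210689 / 2033343 = 9.4478349

9.45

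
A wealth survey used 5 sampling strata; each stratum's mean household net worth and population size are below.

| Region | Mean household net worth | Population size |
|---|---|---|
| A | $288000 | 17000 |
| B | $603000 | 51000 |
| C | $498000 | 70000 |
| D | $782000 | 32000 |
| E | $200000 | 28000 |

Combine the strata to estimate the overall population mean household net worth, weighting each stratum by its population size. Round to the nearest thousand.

Σ Nₕ·x̄ₕ = 288000×17000 + 603000×51000 + 498000×70000 + 782000×32000 + 200000×28000
  = 4896000000 + 30753000000 + 34860000000 + 25024000000 + 5600000000 = 101133000000
Σ Nₕ = 17000 + 51000 + 70000 + 32000 + 28000 = 198000
Overall mean = 101133000000 / 198000 = 510772.73

511000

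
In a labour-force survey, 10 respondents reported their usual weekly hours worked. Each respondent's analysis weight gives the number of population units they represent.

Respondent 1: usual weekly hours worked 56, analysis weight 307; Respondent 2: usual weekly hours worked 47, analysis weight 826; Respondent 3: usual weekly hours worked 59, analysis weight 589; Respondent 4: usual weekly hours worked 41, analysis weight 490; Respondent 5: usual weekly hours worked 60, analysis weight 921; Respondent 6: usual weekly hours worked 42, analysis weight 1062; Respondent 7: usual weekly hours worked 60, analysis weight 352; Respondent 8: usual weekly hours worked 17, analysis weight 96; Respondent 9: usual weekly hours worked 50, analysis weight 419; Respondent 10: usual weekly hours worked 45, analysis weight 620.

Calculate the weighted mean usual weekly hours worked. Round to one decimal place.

Weighted sum = 282321
Sum of weights = 307 + 826 + 589 + 490 + 921 + 1062 + 352 + 96 + 419 + 620 = 5682
Weighted mean = 282321 / 5682 = 49.686906

49.7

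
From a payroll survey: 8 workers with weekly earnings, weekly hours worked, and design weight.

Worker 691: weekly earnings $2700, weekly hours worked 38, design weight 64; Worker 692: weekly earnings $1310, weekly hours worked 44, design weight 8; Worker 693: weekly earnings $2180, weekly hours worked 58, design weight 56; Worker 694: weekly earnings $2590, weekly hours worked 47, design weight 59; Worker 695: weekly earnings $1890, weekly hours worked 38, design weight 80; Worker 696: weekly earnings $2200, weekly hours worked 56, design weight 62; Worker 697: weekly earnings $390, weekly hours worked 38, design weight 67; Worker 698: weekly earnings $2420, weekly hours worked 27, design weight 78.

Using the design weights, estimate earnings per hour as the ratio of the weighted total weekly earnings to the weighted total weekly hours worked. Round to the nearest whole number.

48

Σ wᵢ·y = 2700×64 + 1310×8 + 2180×56 + 2590×59 + 1890×80 + 2200×62 + 390×67 + 2420×78
  = 172800 + 10480 + 122080 + 152810 + 151200 + 136400 + 26130 + 188760 = 960660
Σ wᵢ·x = 38×64 + 44×8 + 58×56 + 47×59 + 38×80 + 56×62 + 38×67 + 27×78
  = 2432 + 352 + 3248 + 2773 + 3040 + 3472 + 2546 + 2106 = 19969
Ratio = 960660 / 19969 = 48.107567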